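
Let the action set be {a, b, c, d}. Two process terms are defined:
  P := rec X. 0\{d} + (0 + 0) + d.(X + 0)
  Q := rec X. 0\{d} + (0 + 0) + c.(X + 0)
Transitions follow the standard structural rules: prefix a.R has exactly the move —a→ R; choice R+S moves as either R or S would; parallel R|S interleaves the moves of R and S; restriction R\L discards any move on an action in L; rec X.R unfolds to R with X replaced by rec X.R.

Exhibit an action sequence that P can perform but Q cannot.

d

P's transition system — 2 states:
  m0 = rec X. 0\{d} + (0 + 0) + d.(X + 0) has moves =d=> m1
  m1 = (rec X. 0\{d} + (0 + 0) + d.(X + 0)) + 0 has moves =d=> m1
Q's transition system — 2 states:
  n0 = rec X. 0\{d} + (0 + 0) + c.(X + 0) has moves =c=> n1
  n1 = (rec X. 0\{d} + (0 + 0) + c.(X + 0)) + 0 has moves =c=> n1
Executing d from P (initial set {m0}):
  step 1 (d): {m1}
  — P admits the full trace.
Executing d from Q (initial set {n0}):
  step 1 (d): ∅ (Q stuck)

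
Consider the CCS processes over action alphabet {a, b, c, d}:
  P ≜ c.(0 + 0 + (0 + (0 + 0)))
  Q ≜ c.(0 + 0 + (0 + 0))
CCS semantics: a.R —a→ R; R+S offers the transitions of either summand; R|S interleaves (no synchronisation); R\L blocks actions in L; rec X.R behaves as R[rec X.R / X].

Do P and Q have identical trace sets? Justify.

Reachable graph of P (2 states):
  s0 = c.(0 + 0 + (0 + (0 + 0))) | =c=> s1
  s1 = 0 + 0 + (0 + (0 + 0)) | deadlocked
Reachable graph of Q (2 states):
  t0 = c.(0 + 0 + (0 + 0)) | =c=> t1
  t1 = 0 + 0 + (0 + 0) | deadlocked
Coarsest stable partition (strong bisimilarity classes):
  B0 = {s0, t0}
  B1 = {s1, t1}
s0 ∈ B0, t0 ∈ B0 → same block
Bisimilar ⇒ trace-equivalent.

trace-equivalent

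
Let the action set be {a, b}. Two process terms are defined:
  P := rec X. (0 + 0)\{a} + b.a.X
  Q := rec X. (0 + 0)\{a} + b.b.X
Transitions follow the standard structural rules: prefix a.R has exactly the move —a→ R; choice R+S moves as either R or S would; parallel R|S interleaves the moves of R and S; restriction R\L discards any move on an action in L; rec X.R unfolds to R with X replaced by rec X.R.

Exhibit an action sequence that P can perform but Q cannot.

ba

LTS(P): 2 reachable states
  p0 = rec X. (0 + 0)\{a} + b.a.X ⊢ -b-> p1
  p1 = a.(rec X. (0 + 0)\{a} + b.a.X) ⊢ -a-> p0
LTS(Q): 2 reachable states
  q0 = rec X. (0 + 0)\{a} + b.b.X ⊢ -b-> q1
  q1 = b.(rec X. (0 + 0)\{a} + b.b.X) ⊢ -b-> q0
Run σ = ⟨ba⟩ on P: start {p0}
  after b @ step 1: {p1}
  after a @ step 2: {p0}
  P completes σ.
Run σ = ⟨ba⟩ on Q: start {q0}
  after b @ step 1: {q1}
  after a @ step 2: ∅ (Q stuck)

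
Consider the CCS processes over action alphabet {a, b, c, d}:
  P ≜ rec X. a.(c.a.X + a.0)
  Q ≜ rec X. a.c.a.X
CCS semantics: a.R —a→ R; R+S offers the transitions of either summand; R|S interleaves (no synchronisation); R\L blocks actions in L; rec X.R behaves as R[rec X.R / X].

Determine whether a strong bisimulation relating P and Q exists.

NO

Reachable graph of P (4 states):
  u0 = rec X. a.(c.a.X + a.0) → --a--▸ u1
  u1 = c.a.(rec X. a.(c.a.X + a.0)) + a.0 → --a--▸ u2, --c--▸ u3
  u2 = 0 → ·
  u3 = a.(rec X. a.(c.a.X + a.0)) → --a--▸ u0
Reachable graph of Q (3 states):
  v0 = rec X. a.c.a.X → --a--▸ v1
  v1 = c.a.(rec X. a.c.a.X) → --c--▸ v2
  v2 = a.(rec X. a.c.a.X) → --a--▸ v0
Partition-refinement fixed point:
  B0 = {u0}
  B1 = {u1}
  B2 = {u2}
  B3 = {u3}
  B4 = {v0}
  B5 = {v1}
  B6 = {v2}
u0 ∈ B0, v0 ∈ B4 → different blocks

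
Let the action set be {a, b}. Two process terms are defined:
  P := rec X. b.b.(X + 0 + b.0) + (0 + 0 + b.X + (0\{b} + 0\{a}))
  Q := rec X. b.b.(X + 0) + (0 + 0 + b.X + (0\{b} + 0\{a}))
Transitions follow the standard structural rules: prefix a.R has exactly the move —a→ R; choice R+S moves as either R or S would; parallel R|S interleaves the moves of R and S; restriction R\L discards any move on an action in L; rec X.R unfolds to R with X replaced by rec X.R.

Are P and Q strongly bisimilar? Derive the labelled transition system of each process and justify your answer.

not bisimilar

LTS(P): 4 reachable states
  u0 = rec X. b.b.(X + 0 + b.0) + (0 + 0 + b.X + (0\{b} + 0\{a})) | =b=> u0, =b=> u1
  u1 = b.((rec X. b.b.(X + 0 + b.0) + (0 + 0 + b.X + (0\{b} + 0\{a}))) + 0 + b.0) | =b=> u2
  u2 = (rec X. b.b.(X + 0 + b.0) + (0 + 0 + b.X + (0\{b} + 0\{a}))) + 0 + b.0 | =b=> u0, =b=> u1, =b=> u3
  u3 = 0 | deadlocked
LTS(Q): 3 reachable states
  v0 = rec X. b.b.(X + 0) + (0 + 0 + b.X + (0\{b} + 0\{a})) | =b=> v0, =b=> v1
  v1 = b.((rec X. b.b.(X + 0) + (0 + 0 + b.X + (0\{b} + 0\{a}))) + 0) | =b=> v2
  v2 = (rec X. b.b.(X + 0) + (0 + 0 + b.X + (0\{b} + 0\{a}))) + 0 | =b=> v0, =b=> v1
Coarsest stable partition (strong bisimilarity classes):
  B0 = {u0}
  B1 = {u1}
  B2 = {u2}
  B3 = {u3}
  B4 = {v0, v1, v2}
u0 ∈ B0, v0 ∈ B4 → different blocks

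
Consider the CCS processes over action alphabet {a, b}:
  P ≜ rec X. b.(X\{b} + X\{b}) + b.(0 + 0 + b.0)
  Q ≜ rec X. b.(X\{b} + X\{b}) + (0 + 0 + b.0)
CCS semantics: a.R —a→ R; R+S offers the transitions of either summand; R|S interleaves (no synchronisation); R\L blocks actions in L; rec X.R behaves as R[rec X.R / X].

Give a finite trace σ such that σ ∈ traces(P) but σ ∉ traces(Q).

bb

Reachable graph of P (4 states):
  s0 = rec X. b.(X\{b} + X\{b}) + b.(0 + 0 + b.0) → —b→ s1, —b→ s2
  s1 = (rec X. b.(X\{b} + X\{b}) + b.(0 + 0 + b.0))\{b} + (rec X. b.(X\{b} + X\{b}) + b.(0 + 0 + b.0))\{b} → (no moves)
  s2 = 0 + 0 + b.0 → —b→ s3
  s3 = 0 → (no moves)
Reachable graph of Q (3 states):
  t0 = rec X. b.(X\{b} + X\{b}) + (0 + 0 + b.0) → —b→ t1, —b→ t2
  t1 = (rec X. b.(X\{b} + X\{b}) + (0 + 0 + b.0))\{b} + (rec X. b.(X\{b} + X\{b}) + (0 + 0 + b.0))\{b} → (no moves)
  t2 = 0 → (no moves)
Executing bb from P (initial set {s0}):
  after b @ step 1: {s1, s2}
  after b @ step 2: {s3}
  — P admits the full trace.
Executing bb from Q (initial set {t0}):
  after b @ step 1: {t1, t2}
  after b @ step 2: no successor for Q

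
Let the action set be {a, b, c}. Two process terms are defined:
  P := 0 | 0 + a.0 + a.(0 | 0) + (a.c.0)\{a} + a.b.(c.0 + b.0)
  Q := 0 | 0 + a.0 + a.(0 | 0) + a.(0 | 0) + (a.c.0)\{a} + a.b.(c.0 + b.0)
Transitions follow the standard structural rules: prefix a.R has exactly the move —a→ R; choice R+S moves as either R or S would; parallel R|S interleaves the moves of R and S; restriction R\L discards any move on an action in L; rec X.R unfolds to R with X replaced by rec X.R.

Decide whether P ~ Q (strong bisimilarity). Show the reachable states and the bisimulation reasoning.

P ~ Q

LTS(P): 5 reachable states
  m0 = 0 | 0 + a.0 + a.(0 | 0) + (a.c.0)\{a} + a.b.(c.0 + b.0) has moves —a→ m1, —a→ m2, —a→ m3
  m1 = 0 has moves stopped
  m2 = 0 | 0 has moves stopped
  m3 = b.(c.0 + b.0) has moves —b→ m4
  m4 = c.0 + b.0 has moves —b→ m1, —c→ m1
LTS(Q): 5 reachable states
  n0 = 0 | 0 + a.0 + a.(0 | 0) + a.(0 | 0) + (a.c.0)\{a} + a.b.(c.0 + b.0) has moves —a→ n1, —a→ n2, —a→ n3
  n1 = 0 has moves stopped
  n2 = 0 | 0 has moves stopped
  n3 = b.(c.0 + b.0) has moves —b→ n4
  n4 = c.0 + b.0 has moves —b→ n1, —c→ n1
Coarsest stable partition (strong bisimilarity classes):
  B0 = {m0, n0}
  B1 = {m1, m2, n1, n2}
  B2 = {m3, n3}
  B3 = {m4, n4}
m0 ∈ B0, n0 ∈ B0 → same block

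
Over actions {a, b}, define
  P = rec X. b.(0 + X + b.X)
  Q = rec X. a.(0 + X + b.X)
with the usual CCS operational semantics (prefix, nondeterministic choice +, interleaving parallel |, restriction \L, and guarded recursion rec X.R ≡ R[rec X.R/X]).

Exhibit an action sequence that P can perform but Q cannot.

LTS(P): 2 reachable states
  m0 = rec X. b.(0 + X + b.X) | ··b··> m1
  m1 = 0 + (rec X. b.(0 + X + b.X)) + b.(rec X. b.(0 + X + b.X)) | ··b··> m0, ··b··> m1
LTS(Q): 2 reachable states
  n0 = rec X. a.(0 + X + b.X) | ··a··> n1
  n1 = 0 + (rec X. a.(0 + X + b.X)) + b.(rec X. a.(0 + X + b.X)) | ··a··> n1, ··b··> n0
Executing b from P (initial set {m0}):
  step 1 (b): {m1}
  ✓ P
Executing b from Q (initial set {n0}):
  step 1 (b): ∅ (Q stuck)

b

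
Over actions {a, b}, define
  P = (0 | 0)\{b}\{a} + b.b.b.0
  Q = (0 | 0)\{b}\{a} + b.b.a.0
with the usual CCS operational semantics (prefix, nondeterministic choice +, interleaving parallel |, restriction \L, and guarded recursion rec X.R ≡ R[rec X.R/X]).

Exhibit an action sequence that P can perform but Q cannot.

bbb

P's transition system — 4 states:
  s0 = (0 | 0)\{b}\{a} + b.b.b.0 | --b--▸ s1
  s1 = b.b.0 | --b--▸ s2
  s2 = b.0 | --b--▸ s3
  s3 = 0 | stopped
Q's transition system — 4 states:
  t0 = (0 | 0)\{b}\{a} + b.b.a.0 | --b--▸ t1
  t1 = b.a.0 | --b--▸ t2
  t2 = a.0 | --a--▸ t3
  t3 = 0 | stopped
Executing bbb from P (initial set {s0}):
  step 1 (b): {s1}
  step 2 (b): {s2}
  step 3 (b): {s3}
  P completes σ.
Executing bbb from Q (initial set {t0}):
  step 1 (b): {t1}
  step 2 (b): {t2}
  step 3 (b): no successor for Q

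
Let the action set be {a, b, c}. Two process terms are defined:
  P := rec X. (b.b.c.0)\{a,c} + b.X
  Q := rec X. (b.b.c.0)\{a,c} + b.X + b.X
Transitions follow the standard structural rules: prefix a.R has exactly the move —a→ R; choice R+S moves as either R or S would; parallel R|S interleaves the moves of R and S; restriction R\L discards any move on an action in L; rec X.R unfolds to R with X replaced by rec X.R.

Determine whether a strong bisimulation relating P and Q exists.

P's transition system — 3 states:
  m0 = rec X. (b.b.c.0)\{a,c} + b.X ⊢ -b-> m0, -b-> m1
  m1 = (b.c.0)\{a,c} ⊢ -b-> m2
  m2 = (c.0)\{a,c} ⊢ ∅
Q's transition system — 3 states:
  n0 = rec X. (b.b.c.0)\{a,c} + b.X + b.X ⊢ -b-> n0, -b-> n1
  n1 = (b.c.0)\{a,c} ⊢ -b-> n2
  n2 = (c.0)\{a,c} ⊢ ∅
Partition-refinement fixed point:
  B0 = {m0, n0}
  B1 = {m1, n1}
  B2 = {m2, n2}
m0 ∈ B0, n0 ∈ B0 → same block

P ~ Q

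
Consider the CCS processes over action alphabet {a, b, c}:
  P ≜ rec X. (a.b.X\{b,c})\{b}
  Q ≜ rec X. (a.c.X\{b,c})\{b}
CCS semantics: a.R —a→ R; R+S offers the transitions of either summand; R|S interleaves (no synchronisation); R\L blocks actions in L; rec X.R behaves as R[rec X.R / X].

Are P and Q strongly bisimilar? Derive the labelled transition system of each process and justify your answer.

P's transition system — 2 states:
  u0 = rec X. (a.b.X\{b,c})\{b} | —a→ u1
  u1 = (b.(rec X. (a.b.X\{b,c})\{b})\{b,c})\{b} | stopped
Q's transition system — 4 states:
  v0 = rec X. (a.c.X\{b,c})\{b} | —a→ v1
  v1 = (c.(rec X. (a.c.X\{b,c})\{b})\{b,c})\{b} | —c→ v2
  v2 = (rec X. (a.c.X\{b,c})\{b})\{b,c}\{b} | —a→ v3
  v3 = (c.(rec X. (a.c.X\{b,c})\{b})\{b,c})\{b}\{b,c}\{b} | stopped
Bisimilarity quotient blocks:
  B0 = {u0, v2}
  B1 = {u1, v3}
  B2 = {v0}
  B3 = {v1}
u0 ∈ B0, v0 ∈ B2 → different blocks

not bisimilar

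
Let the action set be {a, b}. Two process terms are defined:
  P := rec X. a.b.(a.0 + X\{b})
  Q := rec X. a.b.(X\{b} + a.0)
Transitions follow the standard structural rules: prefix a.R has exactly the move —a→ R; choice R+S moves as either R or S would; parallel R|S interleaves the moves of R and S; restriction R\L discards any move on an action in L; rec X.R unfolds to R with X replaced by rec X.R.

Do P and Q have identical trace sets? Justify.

P's transition system — 5 states:
  u0 = rec X. a.b.(a.0 + X\{b}) → --a--▸ u1
  u1 = b.(a.0 + (rec X. a.b.(a.0 + X\{b}))\{b}) → --b--▸ u2
  u2 = a.0 + (rec X. a.b.(a.0 + X\{b}))\{b} → --a--▸ u3, --a--▸ u4
  u3 = (b.(a.0 + (rec X. a.b.(a.0 + X\{b}))\{b}))\{b} → ∅
  u4 = 0 → ∅
Q's transition system — 5 states:
  v0 = rec X. a.b.(X\{b} + a.0) → --a--▸ v1
  v1 = b.((rec X. a.b.(X\{b} + a.0))\{b} + a.0) → --b--▸ v2
  v2 = (rec X. a.b.(X\{b} + a.0))\{b} + a.0 → --a--▸ v3, --a--▸ v4
  v3 = (b.((rec X. a.b.(X\{b} + a.0))\{b} + a.0))\{b} → ∅
  v4 = 0 → ∅
Bisimilarity quotient blocks:
  B0 = {u0, v0}
  B1 = {u1, v1}
  B2 = {u2, v2}
  B3 = {u3, u4, v3, v4}
u0 ∈ B0, v0 ∈ B0 → same block
Bisimilar ⇒ trace-equivalent.

trace-equivalent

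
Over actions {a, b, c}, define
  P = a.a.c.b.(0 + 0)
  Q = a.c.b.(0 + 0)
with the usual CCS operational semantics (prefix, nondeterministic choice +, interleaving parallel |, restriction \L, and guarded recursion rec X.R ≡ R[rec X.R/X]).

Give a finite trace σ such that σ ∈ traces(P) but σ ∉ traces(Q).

aa

Reachable graph of P (5 states):
  u0 = a.a.c.b.(0 + 0) | =a=> u1
  u1 = a.c.b.(0 + 0) | =a=> u2
  u2 = c.b.(0 + 0) | =c=> u3
  u3 = b.(0 + 0) | =b=> u4
  u4 = 0 + 0 | deadlocked
Reachable graph of Q (4 states):
  v0 = a.c.b.(0 + 0) | =a=> v1
  v1 = c.b.(0 + 0) | =c=> v2
  v2 = b.(0 + 0) | =b=> v3
  v3 = 0 + 0 | deadlocked
Executing aa from P (initial set {u0}):
  step 1 (a): {u1}
  step 2 (a): {u2}
  — P admits the full trace.
Executing aa from Q (initial set {v0}):
  step 1 (a): {v1}
  step 2 (a): ∅  — Q cannot continue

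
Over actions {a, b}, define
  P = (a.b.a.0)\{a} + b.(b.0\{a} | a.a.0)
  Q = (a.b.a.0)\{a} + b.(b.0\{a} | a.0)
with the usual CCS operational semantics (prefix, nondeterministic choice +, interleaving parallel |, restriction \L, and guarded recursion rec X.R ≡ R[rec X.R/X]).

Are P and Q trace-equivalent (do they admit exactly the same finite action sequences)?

trace-distinct — witness ⟨baa⟩

P's transition system — 7 states:
  s0 = (a.b.a.0)\{a} + b.(b.0\{a} | a.a.0) | =b=> s1
  s1 = b.0\{a} | a.a.0 | =a=> s2, =b=> s3
  s2 = b.0\{a} | a.0 | =a=> s4, =b=> s5
  s3 = 0\{a} | a.a.0 | =a=> s5
  s4 = b.0\{a} | 0 | =b=> s6
  s5 = 0\{a} | a.0 | =a=> s6
  s6 = 0\{a} | 0 | (no moves)
Q's transition system — 5 states:
  t0 = (a.b.a.0)\{a} + b.(b.0\{a} | a.0) | =b=> t1
  t1 = b.0\{a} | a.0 | =a=> t2, =b=> t3
  t2 = b.0\{a} | 0 | =b=> t4
  t3 = 0\{a} | a.0 | =a=> t4
  t4 = 0\{a} | 0 | (no moves)
Executing baa from P (initial set {s0}):
  after b @ step 1: {s1}
  after a @ step 2: {s2}
  after a @ step 3: {s4}
  — P admits the full trace.
Executing baa from Q (initial set {t0}):
  after b @ step 1: {t1}
  after a @ step 2: {t2}
  after a @ step 3: no successor for Q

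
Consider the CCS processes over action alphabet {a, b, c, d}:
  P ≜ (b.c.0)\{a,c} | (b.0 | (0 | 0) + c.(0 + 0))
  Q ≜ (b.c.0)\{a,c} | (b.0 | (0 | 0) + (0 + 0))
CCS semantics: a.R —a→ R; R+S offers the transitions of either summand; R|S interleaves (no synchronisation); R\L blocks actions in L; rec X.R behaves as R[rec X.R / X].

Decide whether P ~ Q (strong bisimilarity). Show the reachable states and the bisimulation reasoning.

LTS(P): 6 reachable states
  u0 = (b.c.0)\{a,c} | (b.0 | (0 | 0) + c.(0 + 0)) | —b→ u1, —b→ u2, —c→ u3
  u1 = (b.c.0)\{a,c} | (0 | (0 | 0)) | —b→ u4
  u2 = (c.0)\{a,c} | (b.0 | (0 | 0) + c.(0 + 0)) | —b→ u4, —c→ u5
  u3 = (b.c.0)\{a,c} | (0 + 0) | —b→ u5
  u4 = (c.0)\{a,c} | (0 | (0 | 0)) | ∅
  u5 = (c.0)\{a,c} | (0 + 0) | ∅
LTS(Q): 4 reachable states
  v0 = (b.c.0)\{a,c} | (b.0 | (0 | 0) + (0 + 0)) | —b→ v1, —b→ v2
  v1 = (b.c.0)\{a,c} | (0 | (0 | 0)) | —b→ v3
  v2 = (c.0)\{a,c} | (b.0 | (0 | 0) + (0 + 0)) | —b→ v3
  v3 = (c.0)\{a,c} | (0 | (0 | 0)) | ∅
Coarsest stable partition (strong bisimilarity classes):
  B0 = {u0}
  B1 = {u1, u3, v1, v2}
  B2 = {u4, u5, v3}
  B3 = {u2}
  B4 = {v0}
u0 ∈ B0, v0 ∈ B4 → different blocks

NO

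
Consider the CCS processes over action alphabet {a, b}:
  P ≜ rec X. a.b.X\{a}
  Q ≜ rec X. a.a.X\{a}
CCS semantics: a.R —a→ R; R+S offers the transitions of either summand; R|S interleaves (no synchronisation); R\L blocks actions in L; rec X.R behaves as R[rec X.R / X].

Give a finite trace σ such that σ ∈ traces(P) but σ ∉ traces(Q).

ab

Reachable graph of P (3 states):
  s0 = rec X. a.b.X\{a} has moves --a--▸ s1
  s1 = b.(rec X. a.b.X\{a})\{a} has moves --b--▸ s2
  s2 = (rec X. a.b.X\{a})\{a} has moves (no moves)
Reachable graph of Q (3 states):
  t0 = rec X. a.a.X\{a} has moves --a--▸ t1
  t1 = a.(rec X. a.a.X\{a})\{a} has moves --a--▸ t2
  t2 = (rec X. a.a.X\{a})\{a} has moves (no moves)
Executing ab from P (initial set {s0}):
  after a @ step 1: {s1}
  after b @ step 2: {s2}
  P completes σ.
Executing ab from Q (initial set {t0}):
  after a @ step 1: {t1}
  after b @ step 2: no successor for Q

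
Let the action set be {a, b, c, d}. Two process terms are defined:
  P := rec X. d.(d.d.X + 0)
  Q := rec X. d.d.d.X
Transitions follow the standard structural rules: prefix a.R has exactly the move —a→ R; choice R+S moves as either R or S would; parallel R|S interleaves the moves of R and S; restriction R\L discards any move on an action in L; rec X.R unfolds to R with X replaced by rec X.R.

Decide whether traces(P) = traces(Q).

Reachable graph of P (3 states):
  m0 = rec X. d.(d.d.X + 0) | =d=> m1
  m1 = d.d.(rec X. d.(d.d.X + 0)) + 0 | =d=> m2
  m2 = d.(rec X. d.(d.d.X + 0)) | =d=> m0
Reachable graph of Q (3 states):
  n0 = rec X. d.d.d.X | =d=> n1
  n1 = d.d.(rec X. d.d.d.X) | =d=> n2
  n2 = d.(rec X. d.d.d.X) | =d=> n0
Partition-refinement fixed point:
  B0 = {m0, m1, m2, n0, n1, n2}
m0 ∈ B0, n0 ∈ B0 → same block
Bisimilar ⇒ trace-equivalent.

YES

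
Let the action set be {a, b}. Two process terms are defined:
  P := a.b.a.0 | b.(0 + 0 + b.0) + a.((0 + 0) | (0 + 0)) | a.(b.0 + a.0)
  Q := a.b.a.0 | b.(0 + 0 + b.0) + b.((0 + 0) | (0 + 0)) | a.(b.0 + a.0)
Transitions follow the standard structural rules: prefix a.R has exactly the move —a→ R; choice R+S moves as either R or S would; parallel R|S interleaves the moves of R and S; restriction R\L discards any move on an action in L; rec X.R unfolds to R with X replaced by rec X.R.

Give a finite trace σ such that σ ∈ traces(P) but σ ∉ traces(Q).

aaa

P's transition system — 17 states:
  p0 = a.b.a.0 | b.(0 + 0 + b.0) + a.((0 + 0) | (0 + 0)) | a.(b.0 + a.0) has moves —a→ p1, —a→ p2, —a→ p3, —b→ p4
  p1 = (0 + 0) | (0 + 0) | a.(b.0 + a.0) has moves —a→ p5
  p2 = a.((0 + 0) | (0 + 0)) | (b.0 + a.0) has moves —a→ p5, —a→ p6, —b→ p6
  p3 = b.a.0 | b.(0 + 0 + b.0) has moves —b→ p7, —b→ p8
  p4 = a.b.a.0 | (0 + 0 + b.0) has moves —a→ p8, —b→ p9
  p5 = (0 + 0) | (0 + 0) | (b.0 + a.0) has moves —a→ p10, —b→ p10
  p6 = a.((0 + 0) | (0 + 0)) | 0 has moves —a→ p10
  p7 = a.0 | b.(0 + 0 + b.0) has moves —a→ p11, —b→ p12
  p8 = b.a.0 | (0 + 0 + b.0) has moves —b→ p12, —b→ p13
  p9 = a.b.a.0 | 0 has moves —a→ p13
  p10 = (0 + 0) | (0 + 0) | 0 has moves ∅
  p11 = 0 | b.(0 + 0 + b.0) has moves —b→ p14
  p12 = a.0 | (0 + 0 + b.0) has moves —a→ p14, —b→ p15
  p13 = b.a.0 | 0 has moves —b→ p15
  p14 = 0 | (0 + 0 + b.0) has moves —b→ p16
  p15 = a.0 | 0 has moves —a→ p16
  p16 = 0 | 0 has moves ∅
Q's transition system — 17 states:
  q0 = a.b.a.0 | b.(0 + 0 + b.0) + b.((0 + 0) | (0 + 0)) | a.(b.0 + a.0) has moves —a→ q1, —a→ q2, —b→ q3, —b→ q4
  q1 = b.((0 + 0) | (0 + 0)) | (b.0 + a.0) has moves —a→ q5, —b→ q5, —b→ q6
  q2 = b.a.0 | b.(0 + 0 + b.0) has moves —b→ q7, —b→ q8
  q3 = (0 + 0) | (0 + 0) | a.(b.0 + a.0) has moves —a→ q6
  q4 = a.b.a.0 | (0 + 0 + b.0) has moves —a→ q8, —b→ q9
  q5 = b.((0 + 0) | (0 + 0)) | 0 has moves —b→ q10
  q6 = (0 + 0) | (0 + 0) | (b.0 + a.0) has moves —a→ q10, —b→ q10
  q7 = a.0 | b.(0 + 0 + b.0) has moves —a→ q11, —b→ q12
  q8 = b.a.0 | (0 + 0 + b.0) has moves —b→ q12, —b→ q13
  q9 = a.b.a.0 | 0 has moves —a→ q13
  q10 = (0 + 0) | (0 + 0) | 0 has moves ∅
  q11 = 0 | b.(0 + 0 + b.0) has moves —b→ q14
  q12 = a.0 | (0 + 0 + b.0) has moves —a→ q14, —b→ q15
  q13 = b.a.0 | 0 has moves —b→ q15
  q14 = 0 | (0 + 0 + b.0) has moves —b→ q16
  q15 = a.0 | 0 has moves —a→ q16
  q16 = 0 | 0 has moves ∅
Trace ⟨aaa⟩ through P, begin at {p0}:
  step 1 (a): {p1, p2, p3}
  step 2 (a): {p5, p6}
  step 3 (a): {p10}
  — P admits the full trace.
Trace ⟨aaa⟩ through Q, begin at {q0}:
  step 1 (a): {q1, q2}
  step 2 (a): {q5}
  step 3 (a): no successor for Q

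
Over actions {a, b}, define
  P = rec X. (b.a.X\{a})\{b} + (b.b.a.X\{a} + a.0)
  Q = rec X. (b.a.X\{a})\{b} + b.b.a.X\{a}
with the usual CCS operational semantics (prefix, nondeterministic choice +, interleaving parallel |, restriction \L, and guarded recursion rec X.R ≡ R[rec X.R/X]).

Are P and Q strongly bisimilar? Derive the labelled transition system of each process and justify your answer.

LTS(P): 7 reachable states
  s0 = rec X. (b.a.X\{a})\{b} + (b.b.a.X\{a} + a.0) ⊢ ··a··> s1, ··b··> s2
  s1 = 0 ⊢ deadlocked
  s2 = b.a.(rec X. (b.a.X\{a})\{b} + (b.b.a.X\{a} + a.0))\{a} ⊢ ··b··> s3
  s3 = a.(rec X. (b.a.X\{a})\{b} + (b.b.a.X\{a} + a.0))\{a} ⊢ ··a··> s4
  s4 = (rec X. (b.a.X\{a})\{b} + (b.b.a.X\{a} + a.0))\{a} ⊢ ··b··> s5
  s5 = (b.a.(rec X. (b.a.X\{a})\{b} + (b.b.a.X\{a} + a.0))\{a})\{a} ⊢ ··b··> s6
  s6 = (a.(rec X. (b.a.X\{a})\{b} + (b.b.a.X\{a} + a.0))\{a})\{a} ⊢ deadlocked
LTS(Q): 6 reachable states
  t0 = rec X. (b.a.X\{a})\{b} + b.b.a.X\{a} ⊢ ··b··> t1
  t1 = b.a.(rec X. (b.a.X\{a})\{b} + b.b.a.X\{a})\{a} ⊢ ··b··> t2
  t2 = a.(rec X. (b.a.X\{a})\{b} + b.b.a.X\{a})\{a} ⊢ ··a··> t3
  t3 = (rec X. (b.a.X\{a})\{b} + b.b.a.X\{a})\{a} ⊢ ··b··> t4
  t4 = (b.a.(rec X. (b.a.X\{a})\{b} + b.b.a.X\{a})\{a})\{a} ⊢ ··b··> t5
  t5 = (a.(rec X. (b.a.X\{a})\{b} + b.b.a.X\{a})\{a})\{a} ⊢ deadlocked
Bisimilarity quotient blocks:
  B0 = {s0}
  B1 = {s1, s6, t5}
  B2 = {s2, t1}
  B3 = {s3, t2}
  B4 = {s4, t3}
  B5 = {s5, t4}
  B6 = {t0}
s0 ∈ B0, t0 ∈ B6 → different blocks

not bisimilar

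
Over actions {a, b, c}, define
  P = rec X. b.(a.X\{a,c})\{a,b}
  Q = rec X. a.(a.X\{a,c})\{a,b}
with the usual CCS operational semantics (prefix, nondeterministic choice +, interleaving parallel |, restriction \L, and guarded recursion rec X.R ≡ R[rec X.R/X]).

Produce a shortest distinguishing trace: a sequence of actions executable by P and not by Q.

LTS(P): 2 reachable states
  p0 = rec X. b.(a.X\{a,c})\{a,b} → -b-> p1
  p1 = (a.(rec X. b.(a.X\{a,c})\{a,b})\{a,c})\{a,b} → ∅
LTS(Q): 2 reachable states
  q0 = rec X. a.(a.X\{a,c})\{a,b} → -a-> q1
  q1 = (a.(rec X. a.(a.X\{a,c})\{a,b})\{a,c})\{a,b} → ∅
Run σ = ⟨b⟩ on P: start {p0}
  [1] b ⇒ {p1}
  ✓ P
Run σ = ⟨b⟩ on Q: start {q0}
  [1] b ⇒ ∅  — Q cannot continue

b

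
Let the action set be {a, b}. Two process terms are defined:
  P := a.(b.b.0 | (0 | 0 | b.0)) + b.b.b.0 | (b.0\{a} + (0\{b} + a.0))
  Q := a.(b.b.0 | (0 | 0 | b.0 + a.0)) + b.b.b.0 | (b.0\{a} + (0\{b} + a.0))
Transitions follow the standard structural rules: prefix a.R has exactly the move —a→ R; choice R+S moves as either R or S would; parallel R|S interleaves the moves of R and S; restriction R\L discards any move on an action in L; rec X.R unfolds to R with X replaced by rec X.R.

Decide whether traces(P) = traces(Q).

Reachable graph of P (18 states):
  u0 = a.(b.b.0 | (0 | 0 | b.0)) + b.b.b.0 | (b.0\{a} + (0\{b} + a.0)) | =a=> u1, =a=> u2, =b=> u3, =b=> u4
  u1 = b.b.0 | (0 | 0 | b.0) | =b=> u5, =b=> u6
  u2 = b.b.b.0 | 0 | =b=> u7
  u3 = b.b.0 | (b.0\{a} + (0\{b} + a.0)) | =a=> u7, =b=> u8, =b=> u9
  u4 = b.b.b.0 | 0\{a} | =b=> u9
  u5 = b.0 | (0 | 0 | b.0) | =b=> u10, =b=> u11
  u6 = b.b.0 | (0 | 0 | 0) | =b=> u11
  u7 = b.b.0 | 0 | =b=> u12
  u8 = b.0 | (b.0\{a} + (0\{b} + a.0)) | =a=> u12, =b=> u13, =b=> u14
  u9 = b.b.0 | 0\{a} | =b=> u14
  u10 = 0 | (0 | 0 | b.0) | =b=> u15
  u11 = b.0 | (0 | 0 | 0) | =b=> u15
  u12 = b.0 | 0 | =b=> u16
  u13 = 0 | (b.0\{a} + (0\{b} + a.0)) | =a=> u16, =b=> u17
  u14 = b.0 | 0\{a} | =b=> u17
  u15 = 0 | (0 | 0 | 0) | (no moves)
  u16 = 0 | 0 | (no moves)
  u17 = 0 | 0\{a} | (no moves)
Reachable graph of Q (18 states):
  v0 = a.(b.b.0 | (0 | 0 | b.0 + a.0)) + b.b.b.0 | (b.0\{a} + (0\{b} + a.0)) | =a=> v1, =a=> v2, =b=> v3, =b=> v4
  v1 = b.b.0 | (0 | 0 | b.0 + a.0) | =a=> v5, =b=> v6, =b=> v7
  v2 = b.b.b.0 | 0 | =b=> v5
  v3 = b.b.0 | (b.0\{a} + (0\{b} + a.0)) | =a=> v5, =b=> v8, =b=> v9
  v4 = b.b.b.0 | 0\{a} | =b=> v9
  v5 = b.b.0 | 0 | =b=> v10
  v6 = b.0 | (0 | 0 | b.0 + a.0) | =a=> v10, =b=> v11, =b=> v12
  v7 = b.b.0 | (0 | 0 | 0) | =b=> v12
  v8 = b.0 | (b.0\{a} + (0\{b} + a.0)) | =a=> v10, =b=> v13, =b=> v14
  v9 = b.b.0 | 0\{a} | =b=> v14
  v10 = b.0 | 0 | =b=> v15
  v11 = 0 | (0 | 0 | b.0 + a.0) | =a=> v15, =b=> v16
  v12 = b.0 | (0 | 0 | 0) | =b=> v16
  v13 = 0 | (b.0\{a} + (0\{b} + a.0)) | =a=> v15, =b=> v17
  v14 = b.0 | 0\{a} | =b=> v17
  v15 = 0 | 0 | (no moves)
  v16 = 0 | (0 | 0 | 0) | (no moves)
  v17 = 0 | 0\{a} | (no moves)
Executing aa from Q (initial set {v0}):
  after a @ step 1: {v1, v2}
  after a @ step 2: {v5}
  ✓ Q
Executing aa from P (initial set {u0}):
  after a @ step 1: {u1, u2}
  after a @ step 2: ∅ (P stuck)

NO — witness ⟨aa⟩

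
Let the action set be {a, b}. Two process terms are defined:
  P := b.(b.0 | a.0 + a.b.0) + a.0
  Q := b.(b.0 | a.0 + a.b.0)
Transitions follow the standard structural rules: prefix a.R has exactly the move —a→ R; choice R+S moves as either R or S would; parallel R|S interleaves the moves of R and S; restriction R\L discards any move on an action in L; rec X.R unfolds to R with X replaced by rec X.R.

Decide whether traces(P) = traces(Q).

trace-distinct — witness ⟨a⟩

P's transition system — 7 states:
  s0 = b.(b.0 | a.0 + a.b.0) + a.0 ⊢ =a=> s1, =b=> s2
  s1 = 0 ⊢ stopped
  s2 = b.0 | a.0 + a.b.0 ⊢ =a=> s3, =a=> s4, =b=> s5
  s3 = b.0 ⊢ =b=> s1
  s4 = b.0 | 0 ⊢ =b=> s6
  s5 = 0 | a.0 ⊢ =a=> s6
  s6 = 0 | 0 ⊢ stopped
Q's transition system — 7 states:
  t0 = b.(b.0 | a.0 + a.b.0) ⊢ =b=> t1
  t1 = b.0 | a.0 + a.b.0 ⊢ =a=> t2, =a=> t3, =b=> t4
  t2 = b.0 ⊢ =b=> t5
  t3 = b.0 | 0 ⊢ =b=> t6
  t4 = 0 | a.0 ⊢ =a=> t6
  t5 = 0 ⊢ stopped
  t6 = 0 | 0 ⊢ stopped
Trace ⟨a⟩ through P, begin at {s0}:
  [1] a ⇒ {s1}
  — P admits the full trace.
Trace ⟨a⟩ through Q, begin at {t0}:
  [1] a ⇒ ∅  — Q cannot continue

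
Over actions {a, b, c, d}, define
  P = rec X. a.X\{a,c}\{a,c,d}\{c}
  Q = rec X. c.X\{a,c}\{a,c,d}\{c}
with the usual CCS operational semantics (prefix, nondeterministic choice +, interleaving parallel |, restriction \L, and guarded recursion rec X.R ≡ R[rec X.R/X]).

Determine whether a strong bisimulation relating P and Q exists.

NO

P's transition system — 2 states:
  m0 = rec X. a.X\{a,c}\{a,c,d}\{c} has moves -a-> m1
  m1 = (rec X. a.X\{a,c}\{a,c,d}\{c})\{a,c}\{a,c,d}\{c} has moves ∅
Q's transition system — 2 states:
  n0 = rec X. c.X\{a,c}\{a,c,d}\{c} has moves -c-> n1
  n1 = (rec X. c.X\{a,c}\{a,c,d}\{c})\{a,c}\{a,c,d}\{c} has moves ∅
Partition-refinement fixed point:
  B0 = {m0}
  B1 = {m1, n1}
  B2 = {n0}
m0 ∈ B0, n0 ∈ B2 → different blocks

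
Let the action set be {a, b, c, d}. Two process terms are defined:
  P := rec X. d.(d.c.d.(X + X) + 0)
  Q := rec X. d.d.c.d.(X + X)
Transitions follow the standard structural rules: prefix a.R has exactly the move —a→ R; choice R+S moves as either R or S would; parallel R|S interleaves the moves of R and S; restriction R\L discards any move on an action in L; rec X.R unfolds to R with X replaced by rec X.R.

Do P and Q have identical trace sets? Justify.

Reachable graph of P (5 states):
  s0 = rec X. d.(d.c.d.(X + X) + 0) has moves --d--▸ s1
  s1 = d.c.d.((rec X. d.(d.c.d.(X + X) + 0)) + (rec X. d.(d.c.d.(X + X) + 0))) + 0 has moves --d--▸ s2
  s2 = c.d.((rec X. d.(d.c.d.(X + X) + 0)) + (rec X. d.(d.c.d.(X + X) + 0))) has moves --c--▸ s3
  s3 = d.((rec X. d.(d.c.d.(X + X) + 0)) + (rec X. d.(d.c.d.(X + X) + 0))) has moves --d--▸ s4
  s4 = (rec X. d.(d.c.d.(X + X) + 0)) + (rec X. d.(d.c.d.(X + X) + 0)) has moves --d--▸ s1
Reachable graph of Q (5 states):
  t0 = rec X. d.d.c.d.(X + X) has moves --d--▸ t1
  t1 = d.c.d.((rec X. d.d.c.d.(X + X)) + (rec X. d.d.c.d.(X + X))) has moves --d--▸ t2
  t2 = c.d.((rec X. d.d.c.d.(X + X)) + (rec X. d.d.c.d.(X + X))) has moves --c--▸ t3
  t3 = d.((rec X. d.d.c.d.(X + X)) + (rec X. d.d.c.d.(X + X))) has moves --d--▸ t4
  t4 = (rec X. d.d.c.d.(X + X)) + (rec X. d.d.c.d.(X + X)) has moves --d--▸ t1
Coarsest stable partition (strong bisimilarity classes):
  B0 = {s0, s4, t0, t4}
  B1 = {s1, t1}
  B2 = {s2, t2}
  B3 = {s3, t3}
s0 ∈ B0, t0 ∈ B0 → same block
Bisimilar ⇒ trace-equivalent.

YES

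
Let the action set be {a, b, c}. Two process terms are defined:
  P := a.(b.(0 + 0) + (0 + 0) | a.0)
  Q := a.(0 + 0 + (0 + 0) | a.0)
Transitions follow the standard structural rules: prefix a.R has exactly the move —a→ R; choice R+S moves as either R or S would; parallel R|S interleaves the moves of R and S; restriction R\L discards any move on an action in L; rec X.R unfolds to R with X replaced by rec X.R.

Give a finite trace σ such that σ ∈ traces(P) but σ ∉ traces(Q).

LTS(P): 4 reachable states
  u0 = a.(b.(0 + 0) + (0 + 0) | a.0) :: —a→ u1
  u1 = b.(0 + 0) + (0 + 0) | a.0 :: —a→ u2, —b→ u3
  u2 = (0 + 0) | 0 :: ·
  u3 = 0 + 0 :: ·
LTS(Q): 3 reachable states
  v0 = a.(0 + 0 + (0 + 0) | a.0) :: —a→ v1
  v1 = 0 + 0 + (0 + 0) | a.0 :: —a→ v2
  v2 = (0 + 0) | 0 :: ·
Executing ab from P (initial set {u0}):
  after a @ step 1: {u1}
  after b @ step 2: {u3}
  P completes σ.
Executing ab from Q (initial set {v0}):
  after a @ step 1: {v1}
  after b @ step 2: no successor for Q

ab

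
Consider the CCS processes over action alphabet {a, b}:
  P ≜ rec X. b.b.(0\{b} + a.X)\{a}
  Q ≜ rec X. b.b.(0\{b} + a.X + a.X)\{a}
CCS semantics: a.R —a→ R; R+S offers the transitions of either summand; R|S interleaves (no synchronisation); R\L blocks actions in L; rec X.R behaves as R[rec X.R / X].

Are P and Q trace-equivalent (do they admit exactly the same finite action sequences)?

YES

LTS(P): 3 reachable states
  m0 = rec X. b.b.(0\{b} + a.X)\{a} has moves ··b··> m1
  m1 = b.(0\{b} + a.(rec X. b.b.(0\{b} + a.X)\{a}))\{a} has moves ··b··> m2
  m2 = (0\{b} + a.(rec X. b.b.(0\{b} + a.X)\{a}))\{a} has moves ·
LTS(Q): 3 reachable states
  n0 = rec X. b.b.(0\{b} + a.X + a.X)\{a} has moves ··b··> n1
  n1 = b.(0\{b} + a.(rec X. b.b.(0\{b} + a.X + a.X)\{a}) + a.(rec X. b.b.(0\{b} + a.X + a.X)\{a}))\{a} has moves ··b··> n2
  n2 = (0\{b} + a.(rec X. b.b.(0\{b} + a.X + a.X)\{a}) + a.(rec X. b.b.(0\{b} + a.X + a.X)\{a}))\{a} has moves ·
Coarsest stable partition (strong bisimilarity classes):
  B0 = {m0, n0}
  B1 = {m1, n1}
  B2 = {m2, n2}
m0 ∈ B0, n0 ∈ B0 → same block
Bisimilar ⇒ trace-equivalent.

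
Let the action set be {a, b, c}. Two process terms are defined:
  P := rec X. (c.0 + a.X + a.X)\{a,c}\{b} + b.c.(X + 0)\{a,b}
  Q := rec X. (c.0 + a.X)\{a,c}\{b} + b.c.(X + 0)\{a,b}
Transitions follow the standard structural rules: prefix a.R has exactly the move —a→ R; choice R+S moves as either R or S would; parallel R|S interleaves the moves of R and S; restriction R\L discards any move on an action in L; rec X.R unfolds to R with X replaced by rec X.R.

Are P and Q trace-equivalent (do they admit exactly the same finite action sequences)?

LTS(P): 3 reachable states
  s0 = rec X. (c.0 + a.X + a.X)\{a,c}\{b} + b.c.(X + 0)\{a,b} → --b--▸ s1
  s1 = c.((rec X. (c.0 + a.X + a.X)\{a,c}\{b} + b.c.(X + 0)\{a,b}) + 0)\{a,b} → --c--▸ s2
  s2 = ((rec X. (c.0 + a.X + a.X)\{a,c}\{b} + b.c.(X + 0)\{a,b}) + 0)\{a,b} → (no moves)
LTS(Q): 3 reachable states
  t0 = rec X. (c.0 + a.X)\{a,c}\{b} + b.c.(X + 0)\{a,b} → --b--▸ t1
  t1 = c.((rec X. (c.0 + a.X)\{a,c}\{b} + b.c.(X + 0)\{a,b}) + 0)\{a,b} → --c--▸ t2
  t2 = ((rec X. (c.0 + a.X)\{a,c}\{b} + b.c.(X + 0)\{a,b}) + 0)\{a,b} → (no moves)
Partition-refinement fixed point:
  B0 = {s0, t0}
  B1 = {s1, t1}
  B2 = {s2, t2}
s0 ∈ B0, t0 ∈ B0 → same block
Bisimilar ⇒ trace-equivalent.

YES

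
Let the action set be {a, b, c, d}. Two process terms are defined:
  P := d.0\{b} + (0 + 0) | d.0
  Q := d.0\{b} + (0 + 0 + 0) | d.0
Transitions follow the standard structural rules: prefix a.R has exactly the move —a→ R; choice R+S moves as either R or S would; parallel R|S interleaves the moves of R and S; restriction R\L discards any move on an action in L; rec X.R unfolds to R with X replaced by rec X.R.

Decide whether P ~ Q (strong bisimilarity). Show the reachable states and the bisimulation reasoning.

P's transition system — 3 states:
  m0 = d.0\{b} + (0 + 0) | d.0 | =d=> m1, =d=> m2
  m1 = (0 + 0) | 0 | stopped
  m2 = 0\{b} | stopped
Q's transition system — 3 states:
  n0 = d.0\{b} + (0 + 0 + 0) | d.0 | =d=> n1, =d=> n2
  n1 = (0 + 0 + 0) | 0 | stopped
  n2 = 0\{b} | stopped
Partition-refinement fixed point:
  B0 = {m0, n0}
  B1 = {m1, m2, n1, n2}
m0 ∈ B0, n0 ∈ B0 → same block

YES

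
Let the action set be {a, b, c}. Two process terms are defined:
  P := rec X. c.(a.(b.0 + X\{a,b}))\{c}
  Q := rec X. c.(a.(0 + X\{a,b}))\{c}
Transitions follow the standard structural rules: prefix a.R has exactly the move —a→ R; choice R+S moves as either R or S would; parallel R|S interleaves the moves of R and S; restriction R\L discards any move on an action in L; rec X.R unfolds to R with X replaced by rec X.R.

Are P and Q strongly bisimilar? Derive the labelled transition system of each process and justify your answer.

Reachable graph of P (4 states):
  s0 = rec X. c.(a.(b.0 + X\{a,b}))\{c} has moves -c-> s1
  s1 = (a.(b.0 + (rec X. c.(a.(b.0 + X\{a,b}))\{c})\{a,b}))\{c} has moves -a-> s2
  s2 = (b.0 + (rec X. c.(a.(b.0 + X\{a,b}))\{c})\{a,b})\{c} has moves -b-> s3
  s3 = 0\{c} has moves stopped
Reachable graph of Q (3 states):
  t0 = rec X. c.(a.(0 + X\{a,b}))\{c} has moves -c-> t1
  t1 = (a.(0 + (rec X. c.(a.(0 + X\{a,b}))\{c})\{a,b}))\{c} has moves -a-> t2
  t2 = (0 + (rec X. c.(a.(0 + X\{a,b}))\{c})\{a,b})\{c} has moves stopped
Bisimilarity quotient blocks:
  B0 = {s0}
  B1 = {s1}
  B2 = {s2}
  B3 = {s3, t2}
  B4 = {t0}
  B5 = {t1}
s0 ∈ B0, t0 ∈ B4 → different blocks

NO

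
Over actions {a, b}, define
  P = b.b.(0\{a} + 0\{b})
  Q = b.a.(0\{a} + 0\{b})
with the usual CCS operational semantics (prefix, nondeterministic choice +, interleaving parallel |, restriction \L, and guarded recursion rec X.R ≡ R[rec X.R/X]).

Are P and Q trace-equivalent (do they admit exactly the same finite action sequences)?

trace-distinct — witness ⟨bb⟩

Reachable graph of P (3 states):
  u0 = b.b.(0\{a} + 0\{b}) → =b=> u1
  u1 = b.(0\{a} + 0\{b}) → =b=> u2
  u2 = 0\{a} + 0\{b} → stopped
Reachable graph of Q (3 states):
  v0 = b.a.(0\{a} + 0\{b}) → =b=> v1
  v1 = a.(0\{a} + 0\{b}) → =a=> v2
  v2 = 0\{a} + 0\{b} → stopped
Trace ⟨bb⟩ through P, begin at {u0}:
  after b @ step 1: {u1}
  after b @ step 2: {u2}
  P completes σ.
Trace ⟨bb⟩ through Q, begin at {v0}:
  after b @ step 1: {v1}
  after b @ step 2: ∅  — Q cannot continue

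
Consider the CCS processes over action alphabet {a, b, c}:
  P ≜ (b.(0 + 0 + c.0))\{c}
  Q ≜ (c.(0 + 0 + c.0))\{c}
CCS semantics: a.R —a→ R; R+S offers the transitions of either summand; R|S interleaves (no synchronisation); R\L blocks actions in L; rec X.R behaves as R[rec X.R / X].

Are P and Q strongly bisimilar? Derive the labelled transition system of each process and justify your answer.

Reachable graph of P (2 states):
  u0 = (b.(0 + 0 + c.0))\{c} | -b-> u1
  u1 = (0 + 0 + c.0)\{c} | (no moves)
Reachable graph of Q (1 states):
  v0 = (c.(0 + 0 + c.0))\{c} | (no moves)
Coarsest stable partition (strong bisimilarity classes):
  B0 = {u0}
  B1 = {u1, v0}
u0 ∈ B0, v0 ∈ B1 → different blocks

not bisimilar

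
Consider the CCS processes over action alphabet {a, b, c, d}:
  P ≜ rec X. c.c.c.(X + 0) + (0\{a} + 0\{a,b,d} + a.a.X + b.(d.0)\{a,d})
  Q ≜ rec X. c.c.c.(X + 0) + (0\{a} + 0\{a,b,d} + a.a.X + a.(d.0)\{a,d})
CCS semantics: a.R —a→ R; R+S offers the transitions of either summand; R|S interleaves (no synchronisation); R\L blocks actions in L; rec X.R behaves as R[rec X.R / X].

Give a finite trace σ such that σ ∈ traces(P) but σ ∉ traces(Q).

P's transition system — 6 states:
  p0 = rec X. c.c.c.(X + 0) + (0\{a} + 0\{a,b,d} + a.a.X + b.(d.0)\{a,d}) :: -a-> p1, -b-> p2, -c-> p3
  p1 = a.(rec X. c.c.c.(X + 0) + (0\{a} + 0\{a,b,d} + a.a.X + b.(d.0)\{a,d})) :: -a-> p0
  p2 = (d.0)\{a,d} :: deadlocked
  p3 = c.c.((rec X. c.c.c.(X + 0) + (0\{a} + 0\{a,b,d} + a.a.X + b.(d.0)\{a,d})) + 0) :: -c-> p4
  p4 = c.((rec X. c.c.c.(X + 0) + (0\{a} + 0\{a,b,d} + a.a.X + b.(d.0)\{a,d})) + 0) :: -c-> p5
  p5 = (rec X. c.c.c.(X + 0) + (0\{a} + 0\{a,b,d} + a.a.X + b.(d.0)\{a,d})) + 0 :: -a-> p1, -b-> p2, -c-> p3
Q's transition system — 6 states:
  q0 = rec X. c.c.c.(X + 0) + (0\{a} + 0\{a,b,d} + a.a.X + a.(d.0)\{a,d}) :: -a-> q1, -a-> q2, -c-> q3
  q1 = (d.0)\{a,d} :: deadlocked
  q2 = a.(rec X. c.c.c.(X + 0) + (0\{a} + 0\{a,b,d} + a.a.X + a.(d.0)\{a,d})) :: -a-> q0
  q3 = c.c.((rec X. c.c.c.(X + 0) + (0\{a} + 0\{a,b,d} + a.a.X + a.(d.0)\{a,d})) + 0) :: -c-> q4
  q4 = c.((rec X. c.c.c.(X + 0) + (0\{a} + 0\{a,b,d} + a.a.X + a.(d.0)\{a,d})) + 0) :: -c-> q5
  q5 = (rec X. c.c.c.(X + 0) + (0\{a} + 0\{a,b,d} + a.a.X + a.(d.0)\{a,d})) + 0 :: -a-> q1, -a-> q2, -c-> q3
Run σ = ⟨b⟩ on P: start {p0}
  [1] b ⇒ {p2}
  — P admits the full trace.
Run σ = ⟨b⟩ on Q: start {q0}
  [1] b ⇒ no successor for Q

b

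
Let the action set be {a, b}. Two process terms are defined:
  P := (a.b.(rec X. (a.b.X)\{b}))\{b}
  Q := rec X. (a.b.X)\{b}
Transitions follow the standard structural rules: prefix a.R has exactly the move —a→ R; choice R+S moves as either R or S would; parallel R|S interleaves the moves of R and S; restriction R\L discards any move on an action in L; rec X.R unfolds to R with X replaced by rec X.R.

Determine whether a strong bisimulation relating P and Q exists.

P's transition system — 2 states:
  s0 = (a.b.(rec X. (a.b.X)\{b}))\{b} :: ··a··> s1
  s1 = (b.(rec X. (a.b.X)\{b}))\{b} :: ∅
Q's transition system — 2 states:
  t0 = rec X. (a.b.X)\{b} :: ··a··> t1
  t1 = (b.(rec X. (a.b.X)\{b}))\{b} :: ∅
Coarsest stable partition (strong bisimilarity classes):
  B0 = {s0, t0}
  B1 = {s1, t1}
s0 ∈ B0, t0 ∈ B0 → same block

YES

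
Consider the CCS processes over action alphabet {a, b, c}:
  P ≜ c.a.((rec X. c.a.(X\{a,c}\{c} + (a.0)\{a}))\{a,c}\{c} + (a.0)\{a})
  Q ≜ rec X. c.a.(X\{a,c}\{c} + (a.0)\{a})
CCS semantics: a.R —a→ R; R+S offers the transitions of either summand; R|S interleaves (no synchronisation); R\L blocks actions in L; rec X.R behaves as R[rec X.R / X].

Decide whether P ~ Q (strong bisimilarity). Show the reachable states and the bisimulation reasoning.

YES

Reachable graph of P (3 states):
  p0 = c.a.((rec X. c.a.(X\{a,c}\{c} + (a.0)\{a}))\{a,c}\{c} + (a.0)\{a}) ⊢ -c-> p1
  p1 = a.((rec X. c.a.(X\{a,c}\{c} + (a.0)\{a}))\{a,c}\{c} + (a.0)\{a}) ⊢ -a-> p2
  p2 = (rec X. c.a.(X\{a,c}\{c} + (a.0)\{a}))\{a,c}\{c} + (a.0)\{a} ⊢ stopped
Reachable graph of Q (3 states):
  q0 = rec X. c.a.(X\{a,c}\{c} + (a.0)\{a}) ⊢ -c-> q1
  q1 = a.((rec X. c.a.(X\{a,c}\{c} + (a.0)\{a}))\{a,c}\{c} + (a.0)\{a}) ⊢ -a-> q2
  q2 = (rec X. c.a.(X\{a,c}\{c} + (a.0)\{a}))\{a,c}\{c} + (a.0)\{a} ⊢ stopped
Bisimilarity quotient blocks:
  B0 = {p0, q0}
  B1 = {p1, q1}
  B2 = {p2, q2}
p0 ∈ B0, q0 ∈ B0 → same block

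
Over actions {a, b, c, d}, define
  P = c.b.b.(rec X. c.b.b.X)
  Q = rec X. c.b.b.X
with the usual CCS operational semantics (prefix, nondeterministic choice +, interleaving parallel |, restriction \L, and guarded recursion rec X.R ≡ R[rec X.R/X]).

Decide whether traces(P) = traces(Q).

P's transition system — 4 states:
  p0 = c.b.b.(rec X. c.b.b.X) ⊢ —c→ p1
  p1 = b.b.(rec X. c.b.b.X) ⊢ —b→ p2
  p2 = b.(rec X. c.b.b.X) ⊢ —b→ p3
  p3 = rec X. c.b.b.X ⊢ —c→ p1
Q's transition system — 3 states:
  q0 = rec X. c.b.b.X ⊢ —c→ q1
  q1 = b.b.(rec X. c.b.b.X) ⊢ —b→ q2
  q2 = b.(rec X. c.b.b.X) ⊢ —b→ q0
Coarsest stable partition (strong bisimilarity classes):
  B0 = {p0, p3, q0}
  B1 = {p1, q1}
  B2 = {p2, q2}
p0 ∈ B0, q0 ∈ B0 → same block
Bisimilar ⇒ trace-equivalent.

trace-equivalent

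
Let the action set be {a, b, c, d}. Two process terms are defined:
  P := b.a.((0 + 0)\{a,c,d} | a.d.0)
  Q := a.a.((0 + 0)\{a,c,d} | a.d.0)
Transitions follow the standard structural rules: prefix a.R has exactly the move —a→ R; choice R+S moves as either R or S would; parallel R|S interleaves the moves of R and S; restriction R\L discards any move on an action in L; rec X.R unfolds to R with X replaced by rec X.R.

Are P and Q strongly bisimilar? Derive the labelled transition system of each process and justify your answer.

not bisimilar

Reachable graph of P (5 states):
  m0 = b.a.((0 + 0)\{a,c,d} | a.d.0) :: --b--▸ m1
  m1 = a.((0 + 0)\{a,c,d} | a.d.0) :: --a--▸ m2
  m2 = (0 + 0)\{a,c,d} | a.d.0 :: --a--▸ m3
  m3 = (0 + 0)\{a,c,d} | d.0 :: --d--▸ m4
  m4 = (0 + 0)\{a,c,d} | 0 :: ∅
Reachable graph of Q (5 states):
  n0 = a.a.((0 + 0)\{a,c,d} | a.d.0) :: --a--▸ n1
  n1 = a.((0 + 0)\{a,c,d} | a.d.0) :: --a--▸ n2
  n2 = (0 + 0)\{a,c,d} | a.d.0 :: --a--▸ n3
  n3 = (0 + 0)\{a,c,d} | d.0 :: --d--▸ n4
  n4 = (0 + 0)\{a,c,d} | 0 :: ∅
Coarsest stable partition (strong bisimilarity classes):
  B0 = {m0}
  B1 = {m1, n1}
  B2 = {m2, n2}
  B3 = {m3, n3}
  B4 = {m4, n4}
  B5 = {n0}
m0 ∈ B0, n0 ∈ B5 → different blocks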